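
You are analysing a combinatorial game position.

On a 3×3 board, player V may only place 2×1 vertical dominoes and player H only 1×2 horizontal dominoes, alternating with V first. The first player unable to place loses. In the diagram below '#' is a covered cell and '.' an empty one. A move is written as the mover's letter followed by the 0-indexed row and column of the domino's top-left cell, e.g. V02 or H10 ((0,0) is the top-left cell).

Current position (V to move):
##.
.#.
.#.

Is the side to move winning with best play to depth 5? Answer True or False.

V winning at [##./.#./.#.]: True

[##./.#./.#.] V move#1: V02:+1/###/.##/.#.*, V10:+1/##./##./##., V12:+1/##./.##/.##
[###/.##/.#.] end (terminal -1, H#2); searched ##./.#./.#. to 5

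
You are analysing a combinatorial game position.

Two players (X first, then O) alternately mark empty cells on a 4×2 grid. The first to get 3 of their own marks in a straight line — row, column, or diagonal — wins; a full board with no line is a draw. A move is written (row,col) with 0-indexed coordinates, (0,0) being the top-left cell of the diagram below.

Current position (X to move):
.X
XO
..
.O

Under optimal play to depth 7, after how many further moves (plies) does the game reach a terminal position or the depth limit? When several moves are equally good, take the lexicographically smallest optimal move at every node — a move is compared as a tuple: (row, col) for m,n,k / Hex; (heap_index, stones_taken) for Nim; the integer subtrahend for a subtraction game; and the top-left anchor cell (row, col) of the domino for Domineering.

PV length from [.X/XO/../.O]: 4 plies

p1 X@[.X/XO/../.O]: (0,0)[XX/XO/../.O]-1 (2,0)[.X/XO/X./.O]-1 (2,1)[.X/XO/.X/.O]+0* (3,0)[.X/XO/../XO]-1
p2 O@[.X/XO/.X/.O]: (0,0)[OX/XO/.X/.O]+0* (2,0)[.X/XO/OX/.O]+0 (3,0)[.X/XO/.X/OO]+0
p3 X@[OX/XO/.X/.O]: (2,0)[OX/XO/XX/.O]+0* (3,0)[OX/XO/.X/XO]+0
p4 O@[OX/XO/XX/.O]: (3,0)[OX/XO/XX/OO]+0*
p5 X@[OX/XO/XX/OO] terminal +0; root [.X/XO/../.O] d7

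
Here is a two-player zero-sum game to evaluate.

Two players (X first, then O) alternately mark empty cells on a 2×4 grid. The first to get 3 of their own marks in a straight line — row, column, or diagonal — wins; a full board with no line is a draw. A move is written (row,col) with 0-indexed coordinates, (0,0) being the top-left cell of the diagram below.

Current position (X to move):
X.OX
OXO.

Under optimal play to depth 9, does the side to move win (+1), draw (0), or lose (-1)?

value(X.OX/OXO., X) = 0

p1 X@[X.OX/OXO.]: (0,1)[XXOX/OXO.]+0* (1,3)[X.OX/OXOX]+0
p2 O@[XXOX/OXO.]: (1,3)[XXOX/OXOO]+0*
p3 X@[XXOX/OXOO] terminal +0; root [X.OX/OXO.] d9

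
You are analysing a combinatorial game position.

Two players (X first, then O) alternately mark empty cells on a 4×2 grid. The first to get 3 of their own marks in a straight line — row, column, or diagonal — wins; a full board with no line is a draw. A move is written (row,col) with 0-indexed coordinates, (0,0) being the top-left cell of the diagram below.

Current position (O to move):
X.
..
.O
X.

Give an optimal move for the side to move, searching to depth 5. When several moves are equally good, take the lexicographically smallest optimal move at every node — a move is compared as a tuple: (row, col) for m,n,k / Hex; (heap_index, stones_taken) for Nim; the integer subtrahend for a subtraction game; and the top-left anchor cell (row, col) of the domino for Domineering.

O's best at [X./../.O/X.]: (1,1)

[X./../.O/X.] O move#1: (0,1):+0/XO/../.O/X., (1,0):+0/X./O./.O/X., (1,1):+1/X./.O/.O/X.*, (2,0):+0/X./../OO/X., (3,1):+0/X./../.O/XO
[X./.O/.O/X.] X move#2: (0,1):-1/XX/.O/.O/X.*, (1,0):-1/X./XO/.O/X., (2,0):-1/X./.O/XO/X., (3,1):-1/X./.O/.O/XX
[XX/.O/.O/X.] O move#3: (1,0):+0/XX/OO/.O/X., (2,0):+0/XX/.O/OO/X., (3,1):+1/XX/.O/.O/XO*
[XX/.O/.O/XO] end (terminal -1, X#4); searched X./../.O/X. to 5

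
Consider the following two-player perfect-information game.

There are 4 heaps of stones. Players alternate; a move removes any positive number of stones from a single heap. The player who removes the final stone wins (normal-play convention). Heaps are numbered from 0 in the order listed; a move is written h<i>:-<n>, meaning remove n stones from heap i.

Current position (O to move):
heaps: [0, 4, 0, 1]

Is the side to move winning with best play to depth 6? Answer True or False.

O winning at [(0,4,0,1)]: True

ply 1, O at (0,4,0,1) | h1:-1=-1→(0,3,0,1); h1:-2=-1→(0,2,0,1); h1:-3=+1→(0,1,0,1)*; h1:-4=-1→(0,0,0,1); h3:-1=-1→(0,4,0,0)
ply 2, X at (0,1,0,1) | h1:-1=-1→(0,0,0,1)*; h3:-1=-1→(0,1,0,0)
ply 3, O at (0,0,0,1) | h3:-1=+1→(0,0,0,0)*
ply 4: (0,0,0,0) is terminal -1 (X); from (0,4,0,1) depth 6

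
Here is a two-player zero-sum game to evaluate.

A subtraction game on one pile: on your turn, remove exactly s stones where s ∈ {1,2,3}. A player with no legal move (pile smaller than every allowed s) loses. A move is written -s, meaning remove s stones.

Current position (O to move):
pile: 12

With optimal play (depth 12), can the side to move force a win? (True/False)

O winning at [12]: False

p1 O@[12]: -1[11]-1* -2[10]-1 -3[9]-1
p2 X@[11]: -1[10]-1 -2[9]-1 -3[8]+1*
p3 O@[8]: -1[7]-1* -2[6]-1 -3[5]-1
p4 X@[7]: -1[6]-1 -2[5]-1 -3[4]+1*
p5 O@[4]: -1[3]-1* -2[2]-1 -3[1]-1
p6 X@[3]: -1[2]-1 -2[1]-1 -3[0]+1*
p7 O@[0] terminal -1; root [12] d12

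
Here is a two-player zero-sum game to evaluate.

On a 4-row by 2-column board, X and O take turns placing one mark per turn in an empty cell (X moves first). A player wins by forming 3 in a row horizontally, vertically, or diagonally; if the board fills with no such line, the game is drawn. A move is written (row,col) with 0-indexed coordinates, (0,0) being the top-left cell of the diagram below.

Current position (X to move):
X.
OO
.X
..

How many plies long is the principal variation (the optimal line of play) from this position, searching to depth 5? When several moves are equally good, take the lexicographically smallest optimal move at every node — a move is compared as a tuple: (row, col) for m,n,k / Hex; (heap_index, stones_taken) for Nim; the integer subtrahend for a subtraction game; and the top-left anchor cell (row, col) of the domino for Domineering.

PV length from [X./OO/.X/..]: 4 plies

p1 X@[X./OO/.X/..]: (0,1)[XX/OO/.X/..]+0* (2,0)[X./OO/XX/..]+0 (3,0)[X./OO/.X/X.]+0 (3,1)[X./OO/.X/.X]+0
p2 O@[XX/OO/.X/..]: (2,0)[XX/OO/OX/..]+0* (3,0)[XX/OO/.X/O.]+0 (3,1)[XX/OO/.X/.O]+0
p3 X@[XX/OO/OX/..]: (3,0)[XX/OO/OX/X.]+0* (3,1)[XX/OO/OX/.X]-1
p4 O@[XX/OO/OX/X.]: (3,1)[XX/OO/OX/XO]+0*
p5 X@[XX/OO/OX/XO] terminal +0; root [X./OO/.X/..] d5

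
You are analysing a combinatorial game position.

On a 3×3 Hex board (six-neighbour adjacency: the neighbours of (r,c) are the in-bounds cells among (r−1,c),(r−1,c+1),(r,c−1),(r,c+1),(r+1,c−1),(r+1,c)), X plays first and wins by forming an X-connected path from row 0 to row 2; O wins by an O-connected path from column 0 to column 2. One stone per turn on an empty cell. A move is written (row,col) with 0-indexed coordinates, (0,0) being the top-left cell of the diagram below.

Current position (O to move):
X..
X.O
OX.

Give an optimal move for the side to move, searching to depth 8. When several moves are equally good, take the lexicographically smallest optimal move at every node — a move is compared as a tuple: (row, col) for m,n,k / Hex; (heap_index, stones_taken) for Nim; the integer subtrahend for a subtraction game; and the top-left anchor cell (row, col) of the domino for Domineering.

O's best at [X../X.O/OX.]: (1,1)

ply 1, O at X../X.O/OX. | (0,1)=-1→XO./X.O/OX.; (0,2)=-1→X.O/X.O/OX.; (1,1)=+1→X../XOO/OX.*; (2,2)=-1→X../X.O/OXO
ply 2: X../XOO/OX. is terminal -1 (X); from X../X.O/OX. depth 8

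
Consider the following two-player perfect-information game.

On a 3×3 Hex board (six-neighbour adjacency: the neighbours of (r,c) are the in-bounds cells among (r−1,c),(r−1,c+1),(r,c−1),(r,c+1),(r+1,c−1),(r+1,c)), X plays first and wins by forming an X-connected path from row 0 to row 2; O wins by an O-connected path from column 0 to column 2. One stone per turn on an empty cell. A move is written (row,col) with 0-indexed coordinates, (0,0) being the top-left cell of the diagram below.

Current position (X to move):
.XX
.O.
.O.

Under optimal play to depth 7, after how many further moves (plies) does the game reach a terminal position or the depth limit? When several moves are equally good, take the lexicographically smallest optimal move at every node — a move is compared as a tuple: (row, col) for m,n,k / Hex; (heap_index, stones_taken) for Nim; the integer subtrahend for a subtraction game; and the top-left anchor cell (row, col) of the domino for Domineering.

p1 X@[.XX/.O./.O.]: (0,0)[XXX/.O./.O.]-1* (1,0)[.XX/XO./.O.]-1 (1,2)[.XX/.OX/.O.]-1 (2,0)[.XX/.O./XO.]-1 (2,2)[.XX/.O./.OX]-1
p2 O@[XXX/.O./.O.]: (1,0)[XXX/OO./.O.]+1* (1,2)[XXX/.OO/.O.]+1 (2,0)[XXX/.O./OO.]+1 (2,2)[XXX/.O./.OO]+1
p3 X@[XXX/OO./.O.]: (1,2)[XXX/OOX/.O.]-1* (2,0)[XXX/OO./XO.]-1 (2,2)[XXX/OO./.OX]-1
p4 O@[XXX/OOX/.O.]: (2,0)[XXX/OOX/OO.]-1 (2,2)[XXX/OOX/.OO]+1*
p5 X@[XXX/OOX/.OO] terminal -1; root [.XX/.O./.O.] d7

PV length from [.XX/.O./.O.]: 4 plies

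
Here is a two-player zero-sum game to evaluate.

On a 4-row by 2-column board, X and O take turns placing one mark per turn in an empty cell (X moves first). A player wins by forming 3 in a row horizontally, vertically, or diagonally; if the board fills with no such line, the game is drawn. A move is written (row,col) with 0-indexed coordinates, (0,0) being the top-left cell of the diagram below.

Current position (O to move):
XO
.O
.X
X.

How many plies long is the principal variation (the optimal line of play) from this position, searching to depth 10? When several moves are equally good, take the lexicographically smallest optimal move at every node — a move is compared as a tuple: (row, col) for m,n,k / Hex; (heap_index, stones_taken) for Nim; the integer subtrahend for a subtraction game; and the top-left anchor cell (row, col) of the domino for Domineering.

ply 1, O at XO/.O/.X/X. | (1,0)=+0→XO/OO/.X/X.*; (2,0)=+0→XO/.O/OX/X.; (3,1)=+0→XO/.O/.X/XO
ply 2, X at XO/OO/.X/X. | (2,0)=+0→XO/OO/XX/X.*; (3,1)=+0→XO/OO/.X/XX
ply 3, O at XO/OO/XX/X. | (3,1)=+0→XO/OO/XX/XO*
ply 4: XO/OO/XX/XO is terminal +0 (X); from XO/.O/.X/X. depth 10

PV length from [XO/.O/.X/X.]: 3 plies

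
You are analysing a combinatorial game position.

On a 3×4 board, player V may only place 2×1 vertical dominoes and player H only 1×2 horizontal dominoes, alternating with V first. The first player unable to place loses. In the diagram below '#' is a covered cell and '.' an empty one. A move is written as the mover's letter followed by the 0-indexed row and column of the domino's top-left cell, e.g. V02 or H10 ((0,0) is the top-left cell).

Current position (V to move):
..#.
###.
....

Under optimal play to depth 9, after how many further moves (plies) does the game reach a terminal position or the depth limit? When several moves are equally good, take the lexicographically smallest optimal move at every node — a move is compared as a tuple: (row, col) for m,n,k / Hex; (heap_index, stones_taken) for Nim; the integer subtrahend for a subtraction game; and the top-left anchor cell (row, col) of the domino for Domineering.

[..#./###./....] V move#1: V03:-1/..##/####/....*, V13:-1/..#./####/...#
[..##/####/....] H move#2: H00:+1/####/####/....*, H20:+1/..##/####/##.., H21:+1/..##/####/.##., H22:+1/..##/####/..##
[####/####/....] end (terminal -1, V#3); searched ..#./###./.... to 9

PV length from [..#./###./....]: 2 plies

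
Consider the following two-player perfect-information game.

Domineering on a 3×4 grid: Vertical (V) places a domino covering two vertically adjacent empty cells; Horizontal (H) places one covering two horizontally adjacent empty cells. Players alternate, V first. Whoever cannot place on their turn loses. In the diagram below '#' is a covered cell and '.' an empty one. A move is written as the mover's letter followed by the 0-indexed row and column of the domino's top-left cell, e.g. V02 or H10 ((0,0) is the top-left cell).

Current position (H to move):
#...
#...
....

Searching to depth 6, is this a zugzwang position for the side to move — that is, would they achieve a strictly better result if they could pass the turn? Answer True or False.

zugzwang(#.../#.../...., H) = False

p1 H@[#.../#.../....]: H01[###./#.../....]-1 H02[#.##/#.../....]-1 H11[#.../###./....]+1* H12[#.../#.##/....]+1 H20[#.../#.../##..]-1 H21[#.../#.../.##.]-1 H22[#.../#.../..##]-1
p2 V@[#.../###./....]: V03[#..#/####/....]-1* V13[#.../####/...#]-1
p3 H@[#..#/####/....]: H01[####/####/....]+1* H20[#..#/####/##..]+1 H21[#..#/####/.##.]+1 H22[#..#/####/..##]+1
p4 V@[####/####/....] terminal -1; root [#.../#.../....] d6
pass branch (V moves first from the same position):
  | p1 V@[#.../#.../....]: V01[##../##../....]-1 V02[#.#./#.#./....]+1* V03[#..#/#..#/....]-1 V11[#.../##../.#..]-1 V12[#.../#.#./..#.]+1 V13[#.../#..#/...#]-1
  | p2 H@[#.#./#.#./....]: H20[#.#./#.#./##..]-1* H21[#.#./#.#./.##.]-1 H22[#.#./#.#./..##]-1
  | p3 V@[#.#./#.#./##..]: V01[###./###./##..]+1* V03[#.##/#.##/##..]+1 V13[#.#./#.##/##.#]+1
  | p4 H@[###./###./##..]: H22[###./###./####]-1*
  | p5 V@[###./###./####]: V03[####/####/####]+1*
  | p6 H@[####/####/####] terminal -1; root [#.../#.../....] d6
H moving scores +1; H passing scores -1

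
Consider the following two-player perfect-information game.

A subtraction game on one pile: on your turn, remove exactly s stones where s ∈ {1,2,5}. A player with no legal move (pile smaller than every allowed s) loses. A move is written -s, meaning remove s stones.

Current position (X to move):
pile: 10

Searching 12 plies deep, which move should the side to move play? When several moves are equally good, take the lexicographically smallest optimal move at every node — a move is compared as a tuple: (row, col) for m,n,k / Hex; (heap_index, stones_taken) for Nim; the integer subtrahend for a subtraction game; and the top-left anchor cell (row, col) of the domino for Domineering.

X's best at [10]: -1

ply 1, X at 10 | -1=+1→9*; -2=-1→8; -5=-1→5
ply 2, O at 9 | -1=-1→8*; -2=-1→7; -5=-1→4
ply 3, X at 8 | -1=-1→7; -2=+1→6*; -5=+1→3
ply 4, O at 6 | -1=-1→5*; -2=-1→4; -5=-1→1
ply 5, X at 5 | -1=-1→4; -2=+1→3*; -5=+1→0
ply 6, O at 3 | -1=-1→2*; -2=-1→1
ply 7, X at 2 | -1=-1→1; -2=+1→0*
ply 8: 0 is terminal -1 (O); from 10 depth 12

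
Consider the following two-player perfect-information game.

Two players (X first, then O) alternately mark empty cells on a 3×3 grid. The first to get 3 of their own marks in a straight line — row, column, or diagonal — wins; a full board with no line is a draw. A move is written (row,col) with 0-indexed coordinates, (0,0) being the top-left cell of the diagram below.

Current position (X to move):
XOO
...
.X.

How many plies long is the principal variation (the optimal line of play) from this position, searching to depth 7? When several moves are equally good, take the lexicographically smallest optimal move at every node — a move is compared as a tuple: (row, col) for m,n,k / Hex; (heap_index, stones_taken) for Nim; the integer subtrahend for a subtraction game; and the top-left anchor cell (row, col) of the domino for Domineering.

[XOO/.../.X.] X move#1: (1,0):+1/XOO/X../.X.*, (1,1):+0/XOO/.X./.X., (1,2):+1/XOO/..X/.X., (2,0):+1/XOO/.../XX., (2,2):+1/XOO/.../.XX
[XOO/X../.X.] O move#2: (1,1):-1/XOO/XO./.X.*, (1,2):-1/XOO/X.O/.X., (2,0):-1/XOO/X../OX., (2,2):-1/XOO/X../.XO
[XOO/XO./.X.] X move#3: (1,2):-1/XOO/XOX/.X., (2,0):+1/XOO/XO./XX.*, (2,2):-1/XOO/XO./.XX
[XOO/XO./XX.] end (terminal -1, O#4); searched XOO/.../.X. to 7

PV length from [XOO/.../.X.]: 3 plies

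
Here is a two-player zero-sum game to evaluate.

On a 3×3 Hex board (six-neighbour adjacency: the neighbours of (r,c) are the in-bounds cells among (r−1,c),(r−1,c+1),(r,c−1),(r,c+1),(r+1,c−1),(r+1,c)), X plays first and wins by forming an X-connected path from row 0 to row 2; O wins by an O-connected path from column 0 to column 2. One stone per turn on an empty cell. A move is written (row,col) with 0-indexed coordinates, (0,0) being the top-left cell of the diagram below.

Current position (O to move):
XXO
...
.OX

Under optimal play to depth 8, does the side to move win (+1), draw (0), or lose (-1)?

ply 1, O at XXO/.../.OX | (1,0)=-1→XXO/O../.OX; (1,1)=+1→XXO/.O./.OX*; (1,2)=-1→XXO/..O/.OX; (2,0)=+1→XXO/.../OOX
ply 2, X at XXO/.O./.OX | (1,0)=-1→XXO/XO./.OX*; (1,2)=-1→XXO/.OX/.OX; (2,0)=-1→XXO/.O./XOX
ply 3, O at XXO/XO./.OX | (1,2)=-1→XXO/XOO/.OX; (2,0)=+1→XXO/XO./OOX*
ply 4: XXO/XO./OOX is terminal -1 (X); from XXO/.../.OX depth 8

value(XXO/.../.OX, O) = +1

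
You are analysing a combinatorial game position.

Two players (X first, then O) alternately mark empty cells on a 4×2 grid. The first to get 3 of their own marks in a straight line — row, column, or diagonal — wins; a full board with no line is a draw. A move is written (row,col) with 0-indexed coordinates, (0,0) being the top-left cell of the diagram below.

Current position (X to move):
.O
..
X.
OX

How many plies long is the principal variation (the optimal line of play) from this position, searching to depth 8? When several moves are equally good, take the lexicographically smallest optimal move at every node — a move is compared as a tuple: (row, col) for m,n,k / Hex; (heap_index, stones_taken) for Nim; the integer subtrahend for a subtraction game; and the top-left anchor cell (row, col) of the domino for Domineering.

PV length from [.O/../X./OX]: 4 plies

ply 1, X at .O/../X./OX | (0,0)=+0→XO/../X./OX*; (1,0)=+0→.O/X./X./OX; (1,1)=+0→.O/.X/X./OX; (2,1)=+0→.O/../XX/OX
ply 2, O at XO/../X./OX | (1,0)=+0→XO/O./X./OX*; (1,1)=-1→XO/.O/X./OX; (2,1)=-1→XO/../XO/OX
ply 3, X at XO/O./X./OX | (1,1)=+0→XO/OX/X./OX*; (2,1)=+0→XO/O./XX/OX
ply 4, O at XO/OX/X./OX | (2,1)=+0→XO/OX/XO/OX*
ply 5: XO/OX/XO/OX is terminal +0 (X); from .O/../X./OX depth 8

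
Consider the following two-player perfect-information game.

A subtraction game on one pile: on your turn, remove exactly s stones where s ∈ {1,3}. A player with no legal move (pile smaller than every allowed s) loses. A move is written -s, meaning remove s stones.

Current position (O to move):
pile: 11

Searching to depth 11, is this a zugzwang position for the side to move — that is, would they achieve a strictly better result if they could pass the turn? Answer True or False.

ply 1, O at 11 | -1=+1→10*; -3=+1→8
ply 2, X at 10 | -1=-1→9*; -3=-1→7
ply 3, O at 9 | -1=+1→8*; -3=+1→6
ply 4, X at 8 | -1=-1→7*; -3=-1→5
ply 5, O at 7 | -1=+1→6*; -3=+1→4
ply 6, X at 6 | -1=-1→5*; -3=-1→3
ply 7, O at 5 | -1=+1→4*; -3=+1→2
ply 8, X at 4 | -1=-1→3*; -3=-1→1
ply 9, O at 3 | -1=+1→2*; -3=+1→0
ply 10, X at 2 | -1=-1→1*
ply 11, O at 1 | -1=+1→0*
ply 12: 0 is terminal -1 (X); from 11 depth 11
if O skipped the turn, X would face:
~ ply 1, X at 11 | -1=+1→10*; -3=+1→8
~ ply 2, O at 10 | -1=-1→9*; -3=-1→7
~ ply 3, X at 9 | -1=+1→8*; -3=+1→6
~ ply 4, O at 8 | -1=-1→7*; -3=-1→5
~ ply 5, X at 7 | -1=+1→6*; -3=+1→4
~ ply 6, O at 6 | -1=-1→5*; -3=-1→3
~ ply 7, X at 5 | -1=+1→4*; -3=+1→2
~ ply 8, O at 4 | -1=-1→3*; -3=-1→1
~ ply 9, X at 3 | -1=+1→2*; -3=+1→0
~ ply 10, O at 2 | -1=-1→1*
~ ply 11, X at 1 | -1=+1→0*
~ ply 12: 0 is terminal -1 (O); from 11 depth 11
compare (O): move=+1 vs pass=-1

zugzwang(11, O) = False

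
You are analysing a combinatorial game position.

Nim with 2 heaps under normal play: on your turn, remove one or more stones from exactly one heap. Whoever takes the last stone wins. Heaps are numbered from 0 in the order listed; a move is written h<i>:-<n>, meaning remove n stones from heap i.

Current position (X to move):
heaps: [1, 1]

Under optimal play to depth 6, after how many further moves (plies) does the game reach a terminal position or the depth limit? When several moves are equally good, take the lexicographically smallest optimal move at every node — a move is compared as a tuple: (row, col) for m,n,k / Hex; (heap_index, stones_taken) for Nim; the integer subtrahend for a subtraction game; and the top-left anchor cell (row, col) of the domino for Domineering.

[(1,1)] X move#1: h0:-1:-1/(0,1)*, h1:-1:-1/(1,0)
[(0,1)] O move#2: h1:-1:+1/(0,0)*
[(0,0)] end (terminal -1, X#3); searched (1,1) to 6

PV length from [(1,1)]: 2 plies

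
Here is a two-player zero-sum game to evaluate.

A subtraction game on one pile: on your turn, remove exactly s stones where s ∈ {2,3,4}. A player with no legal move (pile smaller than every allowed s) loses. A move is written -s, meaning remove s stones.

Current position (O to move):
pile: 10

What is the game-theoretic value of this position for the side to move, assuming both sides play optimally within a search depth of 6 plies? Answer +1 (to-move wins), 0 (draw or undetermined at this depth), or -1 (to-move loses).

p1 O@[10]: -2[8]-1 -3[7]+1* -4[6]+1
p2 X@[7]: -2[5]-1* -3[4]-1 -4[3]-1
p3 O@[5]: -2[3]-1 -3[2]-1 -4[1]+1*
p4 X@[1] terminal -1; root [10] d6

value(10, O) = +1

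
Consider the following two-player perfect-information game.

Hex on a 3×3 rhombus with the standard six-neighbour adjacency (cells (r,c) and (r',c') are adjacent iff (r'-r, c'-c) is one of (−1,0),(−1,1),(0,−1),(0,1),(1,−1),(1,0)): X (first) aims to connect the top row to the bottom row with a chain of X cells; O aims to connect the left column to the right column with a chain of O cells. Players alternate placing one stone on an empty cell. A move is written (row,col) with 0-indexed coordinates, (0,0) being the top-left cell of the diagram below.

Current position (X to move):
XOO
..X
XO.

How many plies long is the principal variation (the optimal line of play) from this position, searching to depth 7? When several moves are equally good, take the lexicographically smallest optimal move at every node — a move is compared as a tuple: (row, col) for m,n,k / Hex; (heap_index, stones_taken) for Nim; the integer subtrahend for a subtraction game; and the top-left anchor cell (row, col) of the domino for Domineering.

p1 X@[XOO/..X/XO.]: (1,0)[XOO/X.X/XO.]+1* (1,1)[XOO/.XX/XO.]-1 (2,2)[XOO/..X/XOX]-1
p2 O@[XOO/X.X/XO.] terminal -1; root [XOO/..X/XO.] d7

PV length from [XOO/..X/XO.]: 1 ply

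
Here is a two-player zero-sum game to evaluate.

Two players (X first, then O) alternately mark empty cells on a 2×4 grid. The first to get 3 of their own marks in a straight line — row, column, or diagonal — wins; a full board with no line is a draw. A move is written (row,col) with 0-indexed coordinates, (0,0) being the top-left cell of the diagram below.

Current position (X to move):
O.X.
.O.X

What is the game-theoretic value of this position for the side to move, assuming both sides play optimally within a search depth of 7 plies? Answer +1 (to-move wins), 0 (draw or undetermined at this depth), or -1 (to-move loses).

value(O.X./.O.X, X) = 0

ply 1, X at O.X./.O.X | (0,1)=+0→OXX./.O.X*; (0,3)=+0→O.XX/.O.X; (1,0)=+0→O.X./XO.X; (1,2)=+0→O.X./.OXX
ply 2, O at OXX./.O.X | (0,3)=+0→OXXO/.O.X*; (1,0)=-1→OXX./OO.X; (1,2)=-1→OXX./.OOX
ply 3, X at OXXO/.O.X | (1,0)=+0→OXXO/XO.X*; (1,2)=+0→OXXO/.OXX
ply 4, O at OXXO/XO.X | (1,2)=+0→OXXO/XOOX*
ply 5: OXXO/XOOX is terminal +0 (X); from O.X./.O.X depth 7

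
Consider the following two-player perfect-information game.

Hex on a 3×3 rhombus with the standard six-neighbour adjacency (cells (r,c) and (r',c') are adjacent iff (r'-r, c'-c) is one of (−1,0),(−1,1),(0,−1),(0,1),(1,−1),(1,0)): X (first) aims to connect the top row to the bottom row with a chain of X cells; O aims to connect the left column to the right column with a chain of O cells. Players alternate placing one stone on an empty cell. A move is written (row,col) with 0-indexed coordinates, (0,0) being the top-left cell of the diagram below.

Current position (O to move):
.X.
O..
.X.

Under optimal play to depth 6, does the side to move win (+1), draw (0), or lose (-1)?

p1 O@[.X./O../.X.]: (0,0)[OX./O../.X.]-1 (0,2)[.XO/O../.X.]-1 (1,1)[.X./OO./.X.]+1* (1,2)[.X./O.O/.X.]-1 (2,0)[.X./O../OX.]-1 (2,2)[.X./O../.XO]-1
p2 X@[.X./OO./.X.]: (0,0)[XX./OO./.X.]-1* (0,2)[.XX/OO./.X.]-1 (1,2)[.X./OOX/.X.]-1 (2,0)[.X./OO./XX.]-1 (2,2)[.X./OO./.XX]-1
p3 O@[XX./OO./.X.]: (0,2)[XXO/OO./.X.]+1* (1,2)[XX./OOO/.X.]+1 (2,0)[XX./OO./OX.]+1 (2,2)[XX./OO./.XO]+1
p4 X@[XXO/OO./.X.] terminal -1; root [.X./O../.X.] d6

value(.X./O../.X., O) = +1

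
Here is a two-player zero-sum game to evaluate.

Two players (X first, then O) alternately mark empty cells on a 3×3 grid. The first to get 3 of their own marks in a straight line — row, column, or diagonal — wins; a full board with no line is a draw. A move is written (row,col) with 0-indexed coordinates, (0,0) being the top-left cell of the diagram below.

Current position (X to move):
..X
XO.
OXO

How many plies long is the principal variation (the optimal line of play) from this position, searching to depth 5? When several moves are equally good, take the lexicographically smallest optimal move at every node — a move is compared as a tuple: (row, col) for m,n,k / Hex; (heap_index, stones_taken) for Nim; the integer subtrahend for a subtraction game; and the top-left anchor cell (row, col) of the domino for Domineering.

PV length from [..X/XO./OXO]: 3 plies

p1 X@[..X/XO./OXO]: (0,0)[X.X/XO./OXO]+0* (0,1)[.XX/XO./OXO]-1 (1,2)[..X/XOX/OXO]-1
p2 O@[X.X/XO./OXO]: (0,1)[XOX/XO./OXO]+0* (1,2)[X.X/XOO/OXO]-1
p3 X@[XOX/XO./OXO]: (1,2)[XOX/XOX/OXO]+0*
p4 O@[XOX/XOX/OXO] terminal +0; root [..X/XO./OXO] d5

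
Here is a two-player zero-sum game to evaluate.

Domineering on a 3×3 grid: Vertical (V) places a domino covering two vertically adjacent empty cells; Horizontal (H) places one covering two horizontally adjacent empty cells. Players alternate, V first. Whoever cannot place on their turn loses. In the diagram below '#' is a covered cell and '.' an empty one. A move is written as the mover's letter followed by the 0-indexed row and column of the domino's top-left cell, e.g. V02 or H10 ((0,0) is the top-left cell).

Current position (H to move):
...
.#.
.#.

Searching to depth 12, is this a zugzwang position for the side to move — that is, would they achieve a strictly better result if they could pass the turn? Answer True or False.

zugzwang(.../.#./.#., H) = False

p1 H@[.../.#./.#.]: H00[##./.#./.#.]-1* H01[.##/.#./.#.]-1
p2 V@[##./.#./.#.]: V02[###/.##/.#.]+1* V10[##./##./##.]+1 V12[##./.##/.##]+1
p3 H@[###/.##/.#.] terminal -1; root [.../.#./.#.] d12
suppose H passes — search the same position with V to move:
pass> p1 V@[.../.#./.#.]: V00[#../##./.#.]+1* V02[..#/.##/.#.]+1 V10[.../##./##.]+1 V12[.../.##/.##]+1
pass> p2 H@[#../##./.#.]: H01[###/##./.#.]-1*
pass> p3 V@[###/##./.#.]: V12[###/###/.##]+1*
pass> p4 H@[###/###/.##] terminal -1; root [.../.#./.#.] d12
for H: play -1, pass -1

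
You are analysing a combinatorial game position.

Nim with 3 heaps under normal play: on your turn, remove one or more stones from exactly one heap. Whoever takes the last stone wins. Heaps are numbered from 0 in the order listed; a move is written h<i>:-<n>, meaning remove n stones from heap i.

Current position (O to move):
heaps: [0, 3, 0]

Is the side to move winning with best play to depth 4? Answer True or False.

ply 1, O at (0,3,0) | h1:-1=-1→(0,2,0); h1:-2=-1→(0,1,0); h1:-3=+1→(0,0,0)*
ply 2: (0,0,0) is terminal -1 (X); from (0,3,0) depth 4

O winning at [(0,3,0)]: True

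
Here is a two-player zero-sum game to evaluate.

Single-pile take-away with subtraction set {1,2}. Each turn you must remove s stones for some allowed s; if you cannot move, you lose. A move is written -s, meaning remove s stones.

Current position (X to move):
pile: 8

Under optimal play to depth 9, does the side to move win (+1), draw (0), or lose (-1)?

[8] X move#1: -1:-1/7, -2:+1/6*
[6] O move#2: -1:-1/5*, -2:-1/4
[5] X move#3: -1:-1/4, -2:+1/3*
[3] O move#4: -1:-1/2*, -2:-1/1
[2] X move#5: -1:-1/1, -2:+1/0*
[0] end (terminal -1, O#6); searched 8 to 9

value(8, X) = +1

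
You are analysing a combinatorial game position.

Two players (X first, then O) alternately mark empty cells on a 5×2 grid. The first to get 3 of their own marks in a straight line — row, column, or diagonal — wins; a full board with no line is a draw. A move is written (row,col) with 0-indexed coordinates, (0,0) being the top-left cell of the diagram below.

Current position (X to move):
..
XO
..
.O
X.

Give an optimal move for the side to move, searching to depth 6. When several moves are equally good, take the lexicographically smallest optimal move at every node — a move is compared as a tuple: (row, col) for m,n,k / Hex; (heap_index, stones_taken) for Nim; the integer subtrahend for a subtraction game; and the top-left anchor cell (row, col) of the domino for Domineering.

X's best at [../XO/../.O/X.]: (2,1)

p1 X@[../XO/../.O/X.]: (0,0)[X./XO/../.O/X.]-1 (0,1)[.X/XO/../.O/X.]-1 (2,0)[../XO/X./.O/X.]-1 (2,1)[../XO/.X/.O/X.]+0* (3,0)[../XO/../XO/X.]-1 (4,1)[../XO/../.O/XX]-1
p2 O@[../XO/.X/.O/X.]: (0,0)[O./XO/.X/.O/X.]+0* (0,1)[.O/XO/.X/.O/X.]-1 (2,0)[../XO/OX/.O/X.]+0 (3,0)[../XO/.X/OO/X.]+0 (4,1)[../XO/.X/.O/XO]-1
p3 X@[O./XO/.X/.O/X.]: (0,1)[OX/XO/.X/.O/X.]+0* (2,0)[O./XO/XX/.O/X.]+0 (3,0)[O./XO/.X/XO/X.]+0 (4,1)[O./XO/.X/.O/XX]+0
p4 O@[OX/XO/.X/.O/X.]: (2,0)[OX/XO/OX/.O/X.]+0* (3,0)[OX/XO/.X/OO/X.]+0 (4,1)[OX/XO/.X/.O/XO]+0
p5 X@[OX/XO/OX/.O/X.]: (3,0)[OX/XO/OX/XO/X.]+0* (4,1)[OX/XO/OX/.O/XX]+0
p6 O@[OX/XO/OX/XO/X.]: (4,1)[OX/XO/OX/XO/XO]+0*
p7 X@[OX/XO/OX/XO/XO] terminal +0; root [../XO/../.O/X.] d6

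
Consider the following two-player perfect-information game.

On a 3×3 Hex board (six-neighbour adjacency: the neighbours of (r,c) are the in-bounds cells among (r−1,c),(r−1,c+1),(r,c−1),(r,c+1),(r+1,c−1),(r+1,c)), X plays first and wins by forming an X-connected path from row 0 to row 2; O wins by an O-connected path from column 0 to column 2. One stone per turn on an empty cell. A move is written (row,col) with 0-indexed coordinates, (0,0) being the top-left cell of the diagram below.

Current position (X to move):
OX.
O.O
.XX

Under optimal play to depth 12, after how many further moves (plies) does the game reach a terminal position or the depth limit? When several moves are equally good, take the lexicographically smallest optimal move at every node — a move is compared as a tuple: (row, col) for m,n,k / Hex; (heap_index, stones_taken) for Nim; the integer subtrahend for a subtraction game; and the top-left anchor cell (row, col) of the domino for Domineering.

PV length from [OX./O.O/.XX]: 1 ply

p1 X@[OX./O.O/.XX]: (0,2)[OXX/O.O/.XX]-1 (1,1)[OX./OXO/.XX]+1* (2,0)[OX./O.O/XXX]-1
p2 O@[OX./OXO/.XX] terminal -1; root [OX./O.O/.XX] d12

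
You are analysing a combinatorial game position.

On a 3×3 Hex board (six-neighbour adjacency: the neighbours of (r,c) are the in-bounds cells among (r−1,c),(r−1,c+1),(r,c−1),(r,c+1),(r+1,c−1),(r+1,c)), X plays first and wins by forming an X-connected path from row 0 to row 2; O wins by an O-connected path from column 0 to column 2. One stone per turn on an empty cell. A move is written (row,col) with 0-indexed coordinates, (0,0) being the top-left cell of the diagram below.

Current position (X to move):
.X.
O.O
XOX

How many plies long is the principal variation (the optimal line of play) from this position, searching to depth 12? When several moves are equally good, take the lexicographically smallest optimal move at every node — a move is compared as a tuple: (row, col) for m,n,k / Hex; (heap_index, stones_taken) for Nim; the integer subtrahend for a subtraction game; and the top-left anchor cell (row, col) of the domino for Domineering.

PV length from [.X./O.O/XOX]: 1 ply

ply 1, X at .X./O.O/XOX | (0,0)=-1→XX./O.O/XOX; (0,2)=-1→.XX/O.O/XOX; (1,1)=+1→.X./OXO/XOX*
ply 2: .X./OXO/XOX is terminal -1 (O); from .X./O.O/XOX depth 12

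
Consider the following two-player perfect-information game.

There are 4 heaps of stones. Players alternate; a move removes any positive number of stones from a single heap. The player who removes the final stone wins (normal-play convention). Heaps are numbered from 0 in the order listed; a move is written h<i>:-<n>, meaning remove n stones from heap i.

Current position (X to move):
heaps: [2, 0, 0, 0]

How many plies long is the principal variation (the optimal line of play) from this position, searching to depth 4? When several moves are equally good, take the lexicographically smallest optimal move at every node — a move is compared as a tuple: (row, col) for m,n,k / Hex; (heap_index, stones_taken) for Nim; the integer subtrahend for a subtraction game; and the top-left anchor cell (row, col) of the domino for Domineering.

PV length from [(2,0,0,0)]: 1 ply

ply 1, X at (2,0,0,0) | h0:-1=-1→(1,0,0,0); h0:-2=+1→(0,0,0,0)*
ply 2: (0,0,0,0) is terminal -1 (O); from (2,0,0,0) depth 4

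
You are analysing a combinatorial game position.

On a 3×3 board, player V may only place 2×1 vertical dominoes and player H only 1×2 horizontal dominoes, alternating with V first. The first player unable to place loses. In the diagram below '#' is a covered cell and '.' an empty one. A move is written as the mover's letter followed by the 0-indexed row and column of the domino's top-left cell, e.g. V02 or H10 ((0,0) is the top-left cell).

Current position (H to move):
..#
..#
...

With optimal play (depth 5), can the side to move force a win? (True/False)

H winning at [..#/..#/...]: True

p1 H@[..#/..#/...]: H00[###/..#/...]-1 H10[..#/###/...]+1* H20[..#/..#/##.]-1 H21[..#/..#/.##]-1
p2 V@[..#/###/...] terminal -1; root [..#/..#/...] d5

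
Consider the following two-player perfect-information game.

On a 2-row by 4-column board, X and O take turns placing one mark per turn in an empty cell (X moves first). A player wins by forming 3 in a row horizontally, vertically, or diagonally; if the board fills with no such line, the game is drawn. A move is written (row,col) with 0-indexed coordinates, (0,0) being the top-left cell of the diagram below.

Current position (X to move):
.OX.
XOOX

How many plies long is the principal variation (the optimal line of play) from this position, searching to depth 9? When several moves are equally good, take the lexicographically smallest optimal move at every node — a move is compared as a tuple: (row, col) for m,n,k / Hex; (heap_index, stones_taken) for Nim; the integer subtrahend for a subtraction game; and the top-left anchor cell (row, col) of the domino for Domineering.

p1 X@[.OX./XOOX]: (0,0)[XOX./XOOX]+0* (0,3)[.OXX/XOOX]+0
p2 O@[XOX./XOOX]: (0,3)[XOXO/XOOX]+0*
p3 X@[XOXO/XOOX] terminal +0; root [.OX./XOOX] d9

PV length from [.OX./XOOX]: 2 plies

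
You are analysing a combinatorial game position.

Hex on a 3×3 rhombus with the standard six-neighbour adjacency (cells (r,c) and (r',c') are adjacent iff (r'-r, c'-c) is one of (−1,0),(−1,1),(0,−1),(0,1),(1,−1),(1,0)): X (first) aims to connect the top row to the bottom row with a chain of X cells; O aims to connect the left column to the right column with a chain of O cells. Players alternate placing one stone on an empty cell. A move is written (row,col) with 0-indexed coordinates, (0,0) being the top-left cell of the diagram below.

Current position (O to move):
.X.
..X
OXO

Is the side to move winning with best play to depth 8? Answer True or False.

ply 1, O at .X./..X/OXO | (0,0)=-1→OX./..X/OXO*; (0,2)=-1→.XO/..X/OXO; (1,0)=-1→.X./O.X/OXO; (1,1)=-1→.X./.OX/OXO
ply 2, X at OX./..X/OXO | (0,2)=+1→OXX/..X/OXO*; (1,0)=+1→OX./X.X/OXO; (1,1)=+1→OX./.XX/OXO
ply 3: OXX/..X/OXO is terminal -1 (O); from .X./..X/OXO depth 8

O winning at [.X./..X/OXO]: False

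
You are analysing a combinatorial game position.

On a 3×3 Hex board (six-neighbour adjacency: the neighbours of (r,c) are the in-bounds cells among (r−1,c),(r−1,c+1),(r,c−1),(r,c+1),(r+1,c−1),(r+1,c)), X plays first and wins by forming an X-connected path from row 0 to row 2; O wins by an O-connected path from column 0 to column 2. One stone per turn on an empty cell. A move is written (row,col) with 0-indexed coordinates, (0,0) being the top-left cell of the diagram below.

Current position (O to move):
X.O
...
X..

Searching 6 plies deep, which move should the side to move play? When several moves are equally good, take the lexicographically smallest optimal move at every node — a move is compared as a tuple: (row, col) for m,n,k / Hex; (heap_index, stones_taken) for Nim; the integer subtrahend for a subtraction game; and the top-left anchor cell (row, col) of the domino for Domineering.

[X.O/.../X..] O move#1: (0,1):-1/XOO/.../X.., (1,0):+1/X.O/O../X..*, (1,1):-1/X.O/.O./X.., (1,2):-1/X.O/..O/X.., (2,1):-1/X.O/.../XO., (2,2):-1/X.O/.../X.O
[X.O/O../X..] X move#2: (0,1):-1/XXO/O../X..*, (1,1):-1/X.O/OX./X.., (1,2):-1/X.O/O.X/X.., (2,1):-1/X.O/O../XX., (2,2):-1/X.O/O../X.X
[XXO/O../X..] O move#3: (1,1):+1/XXO/OO./X..*, (1,2):-1/XXO/O.O/X.., (2,1):-1/XXO/O../XO., (2,2):-1/XXO/O../X.O
[XXO/OO./X..] end (terminal -1, X#4); searched X.O/.../X.. to 6

O's best at [X.O/.../X..]: (1,0)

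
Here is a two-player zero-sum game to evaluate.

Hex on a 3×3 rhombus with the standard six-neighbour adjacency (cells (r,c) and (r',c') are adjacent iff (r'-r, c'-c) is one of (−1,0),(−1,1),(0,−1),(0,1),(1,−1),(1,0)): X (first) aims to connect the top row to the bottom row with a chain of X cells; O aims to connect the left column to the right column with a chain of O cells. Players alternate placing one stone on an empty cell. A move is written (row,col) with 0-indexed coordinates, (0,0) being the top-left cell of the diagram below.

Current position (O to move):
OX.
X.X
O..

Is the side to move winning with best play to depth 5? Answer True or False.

p1 O@[OX./X.X/O..]: (0,2)[OXO/X.X/O..]-1* (1,1)[OX./XOX/O..]-1 (2,1)[OX./X.X/OO.]-1 (2,2)[OX./X.X/O.O]-1
p2 X@[OXO/X.X/O..]: (1,1)[OXO/XXX/O..]+1* (2,1)[OXO/X.X/OX.]-1 (2,2)[OXO/X.X/O.X]-1
p3 O@[OXO/XXX/O..]: (2,1)[OXO/XXX/OO.]-1* (2,2)[OXO/XXX/O.O]-1
p4 X@[OXO/XXX/OO.]: (2,2)[OXO/XXX/OOX]+1*
p5 O@[OXO/XXX/OOX] terminal -1; root [OX./X.X/O..] d5

O winning at [OX./X.X/O..]: False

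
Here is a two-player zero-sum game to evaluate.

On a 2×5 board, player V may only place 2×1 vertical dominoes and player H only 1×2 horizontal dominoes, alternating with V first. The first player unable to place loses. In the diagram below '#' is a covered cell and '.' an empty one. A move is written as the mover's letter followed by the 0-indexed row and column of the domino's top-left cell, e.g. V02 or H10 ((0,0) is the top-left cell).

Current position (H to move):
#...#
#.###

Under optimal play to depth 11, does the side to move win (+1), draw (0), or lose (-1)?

value(#...#/#.###, H) = +1

ply 1, H at #...#/#.### | H01=+1→###.#/#.###*; H02=-1→#.###/#.###
ply 2: ###.#/#.### is terminal -1 (V); from #...#/#.### depth 11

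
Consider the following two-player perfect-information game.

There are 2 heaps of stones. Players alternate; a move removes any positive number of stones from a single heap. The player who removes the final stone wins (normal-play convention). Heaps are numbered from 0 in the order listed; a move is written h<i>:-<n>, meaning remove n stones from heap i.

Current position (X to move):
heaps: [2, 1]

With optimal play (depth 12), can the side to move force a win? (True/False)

p1 X@[(2,1)]: h0:-1[(1,1)]+1* h0:-2[(0,1)]-1 h1:-1[(2,0)]-1
p2 O@[(1,1)]: h0:-1[(0,1)]-1* h1:-1[(1,0)]-1
p3 X@[(0,1)]: h1:-1[(0,0)]+1*
p4 O@[(0,0)] terminal -1; root [(2,1)] d12

X winning at [(2,1)]: True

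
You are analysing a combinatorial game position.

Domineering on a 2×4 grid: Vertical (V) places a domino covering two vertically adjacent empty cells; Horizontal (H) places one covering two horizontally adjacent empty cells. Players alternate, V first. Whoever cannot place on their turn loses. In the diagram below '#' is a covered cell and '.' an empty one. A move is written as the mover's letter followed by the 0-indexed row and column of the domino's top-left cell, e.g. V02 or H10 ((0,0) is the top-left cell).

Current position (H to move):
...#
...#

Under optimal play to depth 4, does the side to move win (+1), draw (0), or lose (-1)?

[...#/...#] H move#1: H00:+1/##.#/...#*, H01:+1/.###/...#, H10:+1/...#/##.#, H11:+1/...#/.###
[##.#/...#] V move#2: V02:-1/####/..##*
[####/..##] H move#3: H10:+1/####/####*
[####/####] end (terminal -1, V#4); searched ...#/...# to 4

value(...#/...#, H) = +1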